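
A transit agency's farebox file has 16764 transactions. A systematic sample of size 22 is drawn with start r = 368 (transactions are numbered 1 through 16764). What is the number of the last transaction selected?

k = 16764/22 = 762
22nd selection = r + (22−1)·k = 368 + 21×762 = 368 + 16002 = 16370

16370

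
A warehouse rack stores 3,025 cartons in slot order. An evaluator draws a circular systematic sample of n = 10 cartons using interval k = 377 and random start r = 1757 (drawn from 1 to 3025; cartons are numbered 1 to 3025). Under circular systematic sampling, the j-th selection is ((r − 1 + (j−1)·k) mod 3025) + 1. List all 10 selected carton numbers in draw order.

Selection 1: 1757
Selection 2: 1757 + 377 = 2134
Selection 3: 2134 + 377 = 2511
Selection 4: 2511 + 377 = 2888
Selection 5: 2888 + 377 = 3265 → 3265 − 3025 = 240
Selection 6: 240 + 377 = 617
Selection 7: 617 + 377 = 994
Selection 8: 994 + 377 = 1371
Selection 9: 1371 + 377 = 1748
Selection 10: 1748 + 377 = 2125

1757, 2134, 2511, 2888, 240, 617, 994, 1371, 1748, 2125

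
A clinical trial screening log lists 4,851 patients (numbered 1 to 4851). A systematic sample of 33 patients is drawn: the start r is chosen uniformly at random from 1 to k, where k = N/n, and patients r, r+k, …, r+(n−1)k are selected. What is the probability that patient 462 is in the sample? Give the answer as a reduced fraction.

1/147

k = 4851/33 = 147.
Patient 462 is selected iff r ≡ 462 (mod 147); exactly one such r in {1,…,147}.
Inclusion probability = 1/147.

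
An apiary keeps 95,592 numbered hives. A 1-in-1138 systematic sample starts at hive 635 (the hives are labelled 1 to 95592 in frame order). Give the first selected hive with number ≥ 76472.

k = 1138
Steps past start: ⌈(76472 − 635)/1138⌉ = ⌈75837/1138⌉ = 67
Selected hive: 635 + 67×1138 = 76881

76881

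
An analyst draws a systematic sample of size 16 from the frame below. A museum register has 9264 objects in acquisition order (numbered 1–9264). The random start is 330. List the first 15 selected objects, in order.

330, 909, 1488, 2067, 2646, 3225, 3804, 4383, 4962, 5541, 6120, 6699, 7278, 7857, 8436

k = N/n = 9264/16 = 579
object 1: 330
object 2: 330 + 579 = 909
object 3: 909 + 579 = 1488
object 4: 1488 + 579 = 2067
object 5: 2067 + 579 = 2646
object 6: 2646 + 579 = 3225
object 7: 3225 + 579 = 3804
object 8: 3804 + 579 = 4383
object 9: 4383 + 579 = 4962
object 10: 4962 + 579 = 5541
object 11: 5541 + 579 = 6120
object 12: 6120 + 579 = 6699
object 13: 6699 + 579 = 7278
object 14: 7278 + 579 = 7857
object 15: 7857 + 579 = 8436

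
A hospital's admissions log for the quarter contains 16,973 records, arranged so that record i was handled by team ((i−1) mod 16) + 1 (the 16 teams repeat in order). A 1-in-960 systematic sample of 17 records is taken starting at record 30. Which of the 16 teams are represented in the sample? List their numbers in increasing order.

14

Consecutive selections differ by k = 960, so their team numbers differ by 960 mod 16 = 0.
gcd(960, 16) = 16, so the sample visits 16/16 = 1 distinct residues mod 16.
Start 30 is team 14; the teams hit are 14.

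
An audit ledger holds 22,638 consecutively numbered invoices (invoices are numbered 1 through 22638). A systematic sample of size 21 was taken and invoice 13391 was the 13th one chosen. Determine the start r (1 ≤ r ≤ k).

455

k = 22638/21 = 1078
r = 13391 − (13−1)×1078 = 13391 − 12936 = 455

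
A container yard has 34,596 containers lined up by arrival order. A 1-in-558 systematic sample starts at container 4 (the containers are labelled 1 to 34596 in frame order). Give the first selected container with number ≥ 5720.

k = 558
Steps past start: ⌈(5720 − 4)/558⌉ = ⌈5716/558⌉ = 11
Selected container: 4 + 11×558 = 6142

6142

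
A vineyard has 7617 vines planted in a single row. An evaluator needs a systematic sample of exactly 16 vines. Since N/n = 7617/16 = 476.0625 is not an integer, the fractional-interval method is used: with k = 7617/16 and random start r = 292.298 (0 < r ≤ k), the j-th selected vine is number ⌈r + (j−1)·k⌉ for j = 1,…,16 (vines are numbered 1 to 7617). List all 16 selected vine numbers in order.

293, 769, 1245, 1721, 2197, 2673, 3149, 3625, 4101, 4577, 5053, 5529, 6006, 6482, 6958, 7434

j=1: r + 0k = 292.298 → ⌈·⌉ = 293
j=2: r + 1k = 768.3605 → ⌈·⌉ = 769
j=3: r + 2k = 1244.423 → ⌈·⌉ = 1245
j=4: r + 3k = 1720.4855 → ⌈·⌉ = 1721
j=5: r + 4k = 2196.548 → ⌈·⌉ = 2197
j=6: r + 5k = 2672.6105 → ⌈·⌉ = 2673
j=7: r + 6k = 3148.673 → ⌈·⌉ = 3149
j=8: r + 7k = 3624.7355 → ⌈·⌉ = 3625
j=9: r + 8k = 4100.798 → ⌈·⌉ = 4101
j=10: r + 9k = 4576.8605 → ⌈·⌉ = 4577
j=11: r + 10k = 5052.923 → ⌈·⌉ = 5053
j=12: r + 11k = 5528.9855 → ⌈·⌉ = 5529
j=13: r + 12k = 6005.048 → ⌈·⌉ = 6006
j=14: r + 13k = 6481.1105 → ⌈·⌉ = 6482
j=15: r + 14k = 6957.173 → ⌈·⌉ = 6958
j=16: r + 15k = 7433.2355 → ⌈·⌉ = 7434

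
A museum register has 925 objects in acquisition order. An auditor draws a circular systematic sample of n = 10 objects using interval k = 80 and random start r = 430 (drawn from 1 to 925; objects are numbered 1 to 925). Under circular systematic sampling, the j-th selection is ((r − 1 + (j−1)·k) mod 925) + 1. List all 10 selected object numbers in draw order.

Selection 1: 430
Selection 2: 430 + 80 = 510
Selection 3: 510 + 80 = 590
Selection 4: 590 + 80 = 670
Selection 5: 670 + 80 = 750
Selection 6: 750 + 80 = 830
Selection 7: 830 + 80 = 910
Selection 8: 910 + 80 = 990 → 990 − 925 = 65
Selection 9: 65 + 80 = 145
Selection 10: 145 + 80 = 225

430, 510, 590, 670, 750, 830, 910, 65, 145, 225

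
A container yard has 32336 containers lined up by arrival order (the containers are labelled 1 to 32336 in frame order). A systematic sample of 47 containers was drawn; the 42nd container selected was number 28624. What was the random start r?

k = 32336/47 = 688
r = 28624 − (42−1)×688 = 28624 − 28208 = 416

416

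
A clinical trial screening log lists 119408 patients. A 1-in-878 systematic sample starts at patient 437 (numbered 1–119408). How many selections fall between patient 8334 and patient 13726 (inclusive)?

k = 878
First selection ≥ 8334: 437 + ⌈(8334−437)/878⌉·878 = 437 + 9×878 = 8339
Last selection ≤ 13726: 437 + ⌊(13726−437)/878⌋·878 = 437 + 15×878 = 13607
Count = 15 − 9 + 1 = 7

7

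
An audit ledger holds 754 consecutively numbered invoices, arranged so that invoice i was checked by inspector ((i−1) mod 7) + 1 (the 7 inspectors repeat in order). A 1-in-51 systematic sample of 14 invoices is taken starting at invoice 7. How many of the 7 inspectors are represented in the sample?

Consecutive selections differ by k = 51, so their inspector numbers differ by 51 mod 7 = 2.
gcd(51, 7) = 1, so the sample visits 7/1 = 7 distinct residues mod 7.
Start 7 is inspector 7; the inspectors hit are 1, 2, 3, 4, 5, 6, 7.

7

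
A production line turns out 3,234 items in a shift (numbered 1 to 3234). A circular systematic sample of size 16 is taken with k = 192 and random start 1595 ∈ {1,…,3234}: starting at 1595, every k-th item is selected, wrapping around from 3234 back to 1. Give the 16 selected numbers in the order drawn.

Selection 1: 1595
Selection 2: 1595 + 192 = 1787
Selection 3: 1787 + 192 = 1979
Selection 4: 1979 + 192 = 2171
Selection 5: 2171 + 192 = 2363
Selection 6: 2363 + 192 = 2555
Selection 7: 2555 + 192 = 2747
Selection 8: 2747 + 192 = 2939
Selection 9: 2939 + 192 = 3131
Selection 10: 3131 + 192 = 3323 → 3323 − 3234 = 89
Selection 11: 89 + 192 = 281
Selection 12: 281 + 192 = 473
Selection 13: 473 + 192 = 665
Selection 14: 665 + 192 = 857
Selection 15: 857 + 192 = 1049
Selection 16: 1049 + 192 = 1241

1595, 1787, 1979, 2171, 2363, 2555, 2747, 2939, 3131, 89, 281, 473, 665, 857, 1049, 1241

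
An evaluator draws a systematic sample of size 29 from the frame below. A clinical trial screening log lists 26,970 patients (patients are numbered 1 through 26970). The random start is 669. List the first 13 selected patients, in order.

k = N/n = 26970/29 = 930
patient 1: 669
patient 2: 669 + 930 = 1599
patient 3: 1599 + 930 = 2529
patient 4: 2529 + 930 = 3459
patient 5: 3459 + 930 = 4389
patient 6: 4389 + 930 = 5319
patient 7: 5319 + 930 = 6249
patient 8: 6249 + 930 = 7179
patient 9: 7179 + 930 = 8109
patient 10: 8109 + 930 = 9039
patient 11: 9039 + 930 = 9969
patient 12: 9969 + 930 = 10899
patient 13: 10899 + 930 = 11829

669, 1599, 2529, 3459, 4389, 5319, 6249, 7179, 8109, 9039, 9969, 10899, 11829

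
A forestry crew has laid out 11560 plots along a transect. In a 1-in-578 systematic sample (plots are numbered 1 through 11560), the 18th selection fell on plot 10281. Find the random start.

k = 578
r = 10281 − (18−1)×578 = 10281 − 9826 = 455

455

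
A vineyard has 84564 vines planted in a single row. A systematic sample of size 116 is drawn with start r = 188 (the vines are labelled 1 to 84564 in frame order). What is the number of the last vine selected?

k = 84564/116 = 729
116th selection = r + (116−1)·k = 188 + 115×729 = 188 + 83835 = 84023

84023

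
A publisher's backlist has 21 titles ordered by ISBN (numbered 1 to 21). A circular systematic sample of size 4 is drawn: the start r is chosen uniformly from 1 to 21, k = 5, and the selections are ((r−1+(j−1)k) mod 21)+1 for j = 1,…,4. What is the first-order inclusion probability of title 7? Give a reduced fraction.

For each position j, as r ranges over 1…21 the j-th selection hits every title exactly once, so title 7 is selected for exactly 4 of the 21 starts.
Inclusion probability = 4/21.

4/21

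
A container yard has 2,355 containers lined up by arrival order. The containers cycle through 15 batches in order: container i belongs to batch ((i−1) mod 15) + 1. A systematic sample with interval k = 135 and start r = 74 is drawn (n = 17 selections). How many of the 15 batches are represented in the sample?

Consecutive selections differ by k = 135, so their batch numbers differ by 135 mod 15 = 0.
gcd(135, 15) = 15, so the sample visits 15/15 = 1 distinct residues mod 15.
Start 74 is batch 14; the batches hit are 14.

1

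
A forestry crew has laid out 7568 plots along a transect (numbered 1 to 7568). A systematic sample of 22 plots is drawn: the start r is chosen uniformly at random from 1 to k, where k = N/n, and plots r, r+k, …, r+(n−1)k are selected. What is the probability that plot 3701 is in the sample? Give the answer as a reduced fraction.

1/344

k = 7568/22 = 344.
Plot 3701 is selected iff r ≡ 3701 (mod 344); exactly one such r in {1,…,344}.
Inclusion probability = 1/344.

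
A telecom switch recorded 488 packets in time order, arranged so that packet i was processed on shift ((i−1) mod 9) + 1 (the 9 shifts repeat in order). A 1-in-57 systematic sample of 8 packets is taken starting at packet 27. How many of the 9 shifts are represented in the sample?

Consecutive selections differ by k = 57, so their shift numbers differ by 57 mod 9 = 3.
gcd(57, 9) = 3, so the sample visits 9/3 = 3 distinct residues mod 9.
Start 27 is shift 9; the shifts hit are 3, 6, 9.

3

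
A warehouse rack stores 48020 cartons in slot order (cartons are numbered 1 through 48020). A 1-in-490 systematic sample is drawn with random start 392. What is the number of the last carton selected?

47922

k = 490
98th selection = r + (98−1)·k = 392 + 97×490 = 392 + 47530 = 47922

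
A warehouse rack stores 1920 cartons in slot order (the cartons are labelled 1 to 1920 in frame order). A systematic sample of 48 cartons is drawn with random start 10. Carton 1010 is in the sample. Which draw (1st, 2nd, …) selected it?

26

k = 1920/48 = 40
position = (1010 − 10)/40 + 1 = 1000/40 + 1 = 25 + 1 = 26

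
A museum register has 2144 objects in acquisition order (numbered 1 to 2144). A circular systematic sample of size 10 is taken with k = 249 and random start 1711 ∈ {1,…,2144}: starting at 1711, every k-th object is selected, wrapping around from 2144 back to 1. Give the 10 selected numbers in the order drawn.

Selection 1: 1711
Selection 2: 1711 + 249 = 1960
Selection 3: 1960 + 249 = 2209 → 2209 − 2144 = 65
Selection 4: 65 + 249 = 314
Selection 5: 314 + 249 = 563
Selection 6: 563 + 249 = 812
Selection 7: 812 + 249 = 1061
Selection 8: 1061 + 249 = 1310
Selection 9: 1310 + 249 = 1559
Selection 10: 1559 + 249 = 1808

1711, 1960, 65, 314, 563, 812, 1061, 1310, 1559, 1808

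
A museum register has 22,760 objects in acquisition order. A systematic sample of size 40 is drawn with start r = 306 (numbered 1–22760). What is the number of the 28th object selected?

k = 22760/40 = 569
28th selection = r + (28−1)·k = 306 + 27×569 = 306 + 15363 = 15669

15669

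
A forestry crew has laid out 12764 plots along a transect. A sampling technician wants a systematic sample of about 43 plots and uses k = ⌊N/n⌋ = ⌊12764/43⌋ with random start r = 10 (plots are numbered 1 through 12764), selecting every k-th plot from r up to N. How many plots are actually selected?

44

k = ⌊12764/43⌋ = 296
Achieved size = ⌊(12764 − 10)/296⌋ + 1 = ⌊12754/296⌋ + 1 = 43 + 1 = 44
(last selection: 10 + 43×296 = 12738 ≤ 12764; next would be 13034 > 12764)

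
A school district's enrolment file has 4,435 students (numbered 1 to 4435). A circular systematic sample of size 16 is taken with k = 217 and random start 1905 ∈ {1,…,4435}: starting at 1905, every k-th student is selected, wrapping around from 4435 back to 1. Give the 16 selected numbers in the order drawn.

1905, 2122, 2339, 2556, 2773, 2990, 3207, 3424, 3641, 3858, 4075, 4292, 74, 291, 508, 725

Selection 1: 1905
Selection 2: 1905 + 217 = 2122
Selection 3: 2122 + 217 = 2339
Selection 4: 2339 + 217 = 2556
Selection 5: 2556 + 217 = 2773
Selection 6: 2773 + 217 = 2990
Selection 7: 2990 + 217 = 3207
Selection 8: 3207 + 217 = 3424
Selection 9: 3424 + 217 = 3641
Selection 10: 3641 + 217 = 3858
Selection 11: 3858 + 217 = 4075
Selection 12: 4075 + 217 = 4292
Selection 13: 4292 + 217 = 4509 → 4509 − 4435 = 74
Selection 14: 74 + 217 = 291
Selection 15: 291 + 217 = 508
Selection 16: 508 + 217 = 725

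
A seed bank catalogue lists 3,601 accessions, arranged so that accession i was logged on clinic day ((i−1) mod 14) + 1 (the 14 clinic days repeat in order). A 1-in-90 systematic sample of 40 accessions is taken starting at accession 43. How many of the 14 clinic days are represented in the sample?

Consecutive selections differ by k = 90, so their clinic day numbers differ by 90 mod 14 = 6.
gcd(90, 14) = 2, so the sample visits 14/2 = 7 distinct residues mod 14.
Start 43 is clinic day 1; the clinic days hit are 1, 3, 5, 7, 9, 11, 13.

7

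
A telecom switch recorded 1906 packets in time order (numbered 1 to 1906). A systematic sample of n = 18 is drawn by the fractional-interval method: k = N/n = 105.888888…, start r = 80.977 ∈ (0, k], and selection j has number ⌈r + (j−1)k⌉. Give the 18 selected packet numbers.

j=1: r + 0k = 80.977 → ⌈·⌉ = 81
j=2: r + 1k = 186.865888… → ⌈·⌉ = 187
j=3: r + 2k = 292.754777… → ⌈·⌉ = 293
j=4: r + 3k = 398.643666… → ⌈·⌉ = 399
j=5: r + 4k = 504.532555… → ⌈·⌉ = 505
j=6: r + 5k = 610.421444… → ⌈·⌉ = 611
j=7: r + 6k = 716.310333… → ⌈·⌉ = 717
j=8: r + 7k = 822.199222… → ⌈·⌉ = 823
j=9: r + 8k = 928.088111… → ⌈·⌉ = 929
j=10: r + 9k = 1033.977 → ⌈·⌉ = 1034
j=11: r + 10k = 1139.865888… → ⌈·⌉ = 1140
j=12: r + 11k = 1245.754777… → ⌈·⌉ = 1246
j=13: r + 12k = 1351.643666… → ⌈·⌉ = 1352
j=14: r + 13k = 1457.532555… → ⌈·⌉ = 1458
j=15: r + 14k = 1563.421444… → ⌈·⌉ = 1564
j=16: r + 15k = 1669.310333… → ⌈·⌉ = 1670
j=17: r + 16k = 1775.199222… → ⌈·⌉ = 1776
j=18: r + 17k = 1881.088111… → ⌈·⌉ = 1882

81, 187, 293, 399, 505, 611, 717, 823, 929, 1034, 1140, 1246, 1352, 1458, 1564, 1670, 1776, 1882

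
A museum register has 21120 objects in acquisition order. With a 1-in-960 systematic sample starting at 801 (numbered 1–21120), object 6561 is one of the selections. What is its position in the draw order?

7

k = 960
position = (6561 − 801)/960 + 1 = 5760/960 + 1 = 6 + 1 = 7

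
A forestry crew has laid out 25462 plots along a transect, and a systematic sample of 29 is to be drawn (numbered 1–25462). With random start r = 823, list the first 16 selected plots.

823, 1701, 2579, 3457, 4335, 5213, 6091, 6969, 7847, 8725, 9603, 10481, 11359, 12237, 13115, 13993

k = N/n = 25462/29 = 878
plot 1: 823
plot 2: 823 + 878 = 1701
plot 3: 1701 + 878 = 2579
plot 4: 2579 + 878 = 3457
plot 5: 3457 + 878 = 4335
plot 6: 4335 + 878 = 5213
plot 7: 5213 + 878 = 6091
plot 8: 6091 + 878 = 6969
plot 9: 6969 + 878 = 7847
plot 10: 7847 + 878 = 8725
plot 11: 8725 + 878 = 9603
plot 12: 9603 + 878 = 10481
plot 13: 10481 + 878 = 11359
plot 14: 11359 + 878 = 12237
plot 15: 12237 + 878 = 13115
plot 16: 13115 + 878 = 13993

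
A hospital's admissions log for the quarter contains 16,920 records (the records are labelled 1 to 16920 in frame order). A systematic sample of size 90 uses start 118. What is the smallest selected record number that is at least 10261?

k = 16920/90 = 188
Steps past start: ⌈(10261 − 118)/188⌉ = ⌈10143/188⌉ = 54
Selected record: 118 + 54×188 = 10270

10270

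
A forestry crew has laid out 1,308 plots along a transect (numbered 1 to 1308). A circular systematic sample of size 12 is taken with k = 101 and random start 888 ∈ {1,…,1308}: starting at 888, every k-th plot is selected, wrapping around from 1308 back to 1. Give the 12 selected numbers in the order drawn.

888, 989, 1090, 1191, 1292, 85, 186, 287, 388, 489, 590, 691

Selection 1: 888
Selection 2: 888 + 101 = 989
Selection 3: 989 + 101 = 1090
Selection 4: 1090 + 101 = 1191
Selection 5: 1191 + 101 = 1292
Selection 6: 1292 + 101 = 1393 → 1393 − 1308 = 85
Selection 7: 85 + 101 = 186
Selection 8: 186 + 101 = 287
Selection 9: 287 + 101 = 388
Selection 10: 388 + 101 = 489
Selection 11: 489 + 101 = 590
Selection 12: 590 + 101 = 691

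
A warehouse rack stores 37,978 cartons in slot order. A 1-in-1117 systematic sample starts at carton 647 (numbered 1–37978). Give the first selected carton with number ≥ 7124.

k = 1117
Steps past start: ⌈(7124 − 647)/1117⌉ = ⌈6477/1117⌉ = 6
Selected carton: 647 + 6×1117 = 7349

7349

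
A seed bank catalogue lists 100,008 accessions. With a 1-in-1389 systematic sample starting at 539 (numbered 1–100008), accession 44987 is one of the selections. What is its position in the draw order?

k = 1389
position = (44987 − 539)/1389 + 1 = 44448/1389 + 1 = 32 + 1 = 33

33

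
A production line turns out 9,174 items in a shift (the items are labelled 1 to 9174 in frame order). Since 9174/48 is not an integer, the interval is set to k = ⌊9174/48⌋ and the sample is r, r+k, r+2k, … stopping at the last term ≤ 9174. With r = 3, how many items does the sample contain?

k = ⌊9174/48⌋ = 191
Achieved size = ⌊(9174 − 3)/191⌋ + 1 = ⌊9171/191⌋ + 1 = 48 + 1 = 49
(last selection: 3 + 48×191 = 9171 ≤ 9174; next would be 9362 > 9174)

49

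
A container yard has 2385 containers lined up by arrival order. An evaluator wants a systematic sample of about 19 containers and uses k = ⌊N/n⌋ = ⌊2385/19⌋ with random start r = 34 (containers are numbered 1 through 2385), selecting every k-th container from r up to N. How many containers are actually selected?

19

k = ⌊2385/19⌋ = 125
Achieved size = ⌊(2385 − 34)/125⌋ + 1 = ⌊2351/125⌋ + 1 = 18 + 1 = 19
(last selection: 34 + 18×125 = 2284 ≤ 2385; next would be 2409 > 2385)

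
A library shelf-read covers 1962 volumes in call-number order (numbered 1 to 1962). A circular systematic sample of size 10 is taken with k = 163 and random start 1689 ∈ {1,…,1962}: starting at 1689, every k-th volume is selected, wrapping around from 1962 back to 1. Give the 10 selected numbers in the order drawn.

Selection 1: 1689
Selection 2: 1689 + 163 = 1852
Selection 3: 1852 + 163 = 2015 → 2015 − 1962 = 53
Selection 4: 53 + 163 = 216
Selection 5: 216 + 163 = 379
Selection 6: 379 + 163 = 542
Selection 7: 542 + 163 = 705
Selection 8: 705 + 163 = 868
Selection 9: 868 + 163 = 1031
Selection 10: 1031 + 163 = 1194

1689, 1852, 53, 216, 379, 542, 705, 868, 1031, 1194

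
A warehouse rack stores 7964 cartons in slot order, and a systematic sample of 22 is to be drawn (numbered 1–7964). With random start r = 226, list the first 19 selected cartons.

k = N/n = 7964/22 = 362
carton 1: 226
carton 2: 226 + 362 = 588
carton 3: 588 + 362 = 950
carton 4: 950 + 362 = 1312
carton 5: 1312 + 362 = 1674
carton 6: 1674 + 362 = 2036
carton 7: 2036 + 362 = 2398
carton 8: 2398 + 362 = 2760
carton 9: 2760 + 362 = 3122
carton 10: 3122 + 362 = 3484
carton 11: 3484 + 362 = 3846
carton 12: 3846 + 362 = 4208
carton 13: 4208 + 362 = 4570
carton 14: 4570 + 362 = 4932
carton 15: 4932 + 362 = 5294
carton 16: 5294 + 362 = 5656
carton 17: 5656 + 362 = 6018
carton 18: 6018 + 362 = 6380
carton 19: 6380 + 362 = 6742

226, 588, 950, 1312, 1674, 2036, 2398, 2760, 3122, 3484, 3846, 4208, 4570, 4932, 5294, 5656, 6018, 6380, 6742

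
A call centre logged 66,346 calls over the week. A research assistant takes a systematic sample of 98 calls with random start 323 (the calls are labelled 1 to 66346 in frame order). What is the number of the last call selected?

65992

k = 66346/98 = 677
98th selection = r + (98−1)·k = 323 + 97×677 = 323 + 65669 = 65992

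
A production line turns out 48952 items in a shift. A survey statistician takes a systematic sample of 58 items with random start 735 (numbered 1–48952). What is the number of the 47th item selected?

39559

k = 48952/58 = 844
47th selection = r + (47−1)·k = 735 + 46×844 = 735 + 38824 = 39559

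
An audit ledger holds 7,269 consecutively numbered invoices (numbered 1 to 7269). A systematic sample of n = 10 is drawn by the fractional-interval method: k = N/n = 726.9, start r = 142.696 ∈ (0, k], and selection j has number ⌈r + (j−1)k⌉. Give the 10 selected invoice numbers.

143, 870, 1597, 2324, 3051, 3778, 4505, 5231, 5958, 6685

j=1: r + 0k = 142.696 → ⌈·⌉ = 143
j=2: r + 1k = 869.596 → ⌈·⌉ = 870
j=3: r + 2k = 1596.496 → ⌈·⌉ = 1597
j=4: r + 3k = 2323.396 → ⌈·⌉ = 2324
j=5: r + 4k = 3050.296 → ⌈·⌉ = 3051
j=6: r + 5k = 3777.196 → ⌈·⌉ = 3778
j=7: r + 6k = 4504.096 → ⌈·⌉ = 4505
j=8: r + 7k = 5230.996 → ⌈·⌉ = 5231
j=9: r + 8k = 5957.896 → ⌈·⌉ = 5958
j=10: r + 9k = 6684.796 → ⌈·⌉ = 6685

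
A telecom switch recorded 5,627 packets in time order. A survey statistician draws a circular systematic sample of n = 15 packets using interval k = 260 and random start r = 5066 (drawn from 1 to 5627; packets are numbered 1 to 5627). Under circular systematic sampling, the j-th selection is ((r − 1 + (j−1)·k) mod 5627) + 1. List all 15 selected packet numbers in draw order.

Selection 1: 5066
Selection 2: 5066 + 260 = 5326
Selection 3: 5326 + 260 = 5586
Selection 4: 5586 + 260 = 5846 → 5846 − 5627 = 219
Selection 5: 219 + 260 = 479
Selection 6: 479 + 260 = 739
Selection 7: 739 + 260 = 999
Selection 8: 999 + 260 = 1259
Selection 9: 1259 + 260 = 1519
Selection 10: 1519 + 260 = 1779
Selection 11: 1779 + 260 = 2039
Selection 12: 2039 + 260 = 2299
Selection 13: 2299 + 260 = 2559
Selection 14: 2559 + 260 = 2819
Selection 15: 2819 + 260 = 3079

5066, 5326, 5586, 219, 479, 739, 999, 1259, 1519, 1779, 2039, 2299, 2559, 2819, 3079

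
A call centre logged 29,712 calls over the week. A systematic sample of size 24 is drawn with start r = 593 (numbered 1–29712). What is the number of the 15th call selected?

k = 29712/24 = 1238
15th selection = r + (15−1)·k = 593 + 14×1238 = 593 + 17332 = 17925

17925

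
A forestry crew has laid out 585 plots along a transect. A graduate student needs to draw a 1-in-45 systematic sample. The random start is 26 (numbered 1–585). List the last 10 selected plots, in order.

4th selection = 26 + 3×45 = 161
5th: 161 + 45 = 206
6th: 206 + 45 = 251
7th: 251 + 45 = 296
8th: 296 + 45 = 341
9th: 341 + 45 = 386
10th: 386 + 45 = 431
11th: 431 + 45 = 476
12th: 476 + 45 = 521
13th: 521 + 45 = 566

161, 206, 251, 296, 341, 386, 431, 476, 521, 566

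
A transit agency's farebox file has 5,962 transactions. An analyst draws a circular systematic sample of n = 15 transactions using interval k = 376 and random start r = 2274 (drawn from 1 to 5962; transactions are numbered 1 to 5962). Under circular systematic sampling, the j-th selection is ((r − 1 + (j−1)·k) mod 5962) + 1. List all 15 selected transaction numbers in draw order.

Selection 1: 2274
Selection 2: 2274 + 376 = 2650
Selection 3: 2650 + 376 = 3026
Selection 4: 3026 + 376 = 3402
Selection 5: 3402 + 376 = 3778
Selection 6: 3778 + 376 = 4154
Selection 7: 4154 + 376 = 4530
Selection 8: 4530 + 376 = 4906
Selection 9: 4906 + 376 = 5282
Selection 10: 5282 + 376 = 5658
Selection 11: 5658 + 376 = 6034 → 6034 − 5962 = 72
Selection 12: 72 + 376 = 448
Selection 13: 448 + 376 = 824
Selection 14: 824 + 376 = 1200
Selection 15: 1200 + 376 = 1576

2274, 2650, 3026, 3402, 3778, 4154, 4530, 4906, 5282, 5658, 72, 448, 824, 1200, 1576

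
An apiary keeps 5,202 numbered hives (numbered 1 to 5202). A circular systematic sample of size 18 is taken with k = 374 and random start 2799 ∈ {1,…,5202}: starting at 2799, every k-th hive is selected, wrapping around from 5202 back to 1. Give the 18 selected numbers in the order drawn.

2799, 3173, 3547, 3921, 4295, 4669, 5043, 215, 589, 963, 1337, 1711, 2085, 2459, 2833, 3207, 3581, 3955

Selection 1: 2799
Selection 2: 2799 + 374 = 3173
Selection 3: 3173 + 374 = 3547
Selection 4: 3547 + 374 = 3921
Selection 5: 3921 + 374 = 4295
Selection 6: 4295 + 374 = 4669
Selection 7: 4669 + 374 = 5043
Selection 8: 5043 + 374 = 5417 → 5417 − 5202 = 215
Selection 9: 215 + 374 = 589
Selection 10: 589 + 374 = 963
Selection 11: 963 + 374 = 1337
Selection 12: 1337 + 374 = 1711
Selection 13: 1711 + 374 = 2085
Selection 14: 2085 + 374 = 2459
Selection 15: 2459 + 374 = 2833
Selection 16: 2833 + 374 = 3207
Selection 17: 3207 + 374 = 3581
Selection 18: 3581 + 374 = 3955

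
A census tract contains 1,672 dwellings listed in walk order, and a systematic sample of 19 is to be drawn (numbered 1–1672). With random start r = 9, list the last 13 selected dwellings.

537, 625, 713, 801, 889, 977, 1065, 1153, 1241, 1329, 1417, 1505, 1593

k = N/n = 1672/19 = 88
7th selection = 9 + 6×88 = 537
8th: 537 + 88 = 625
9th: 625 + 88 = 713
10th: 713 + 88 = 801
11th: 801 + 88 = 889
12th: 889 + 88 = 977
13th: 977 + 88 = 1065
14th: 1065 + 88 = 1153
15th: 1153 + 88 = 1241
16th: 1241 + 88 = 1329
17th: 1329 + 88 = 1417
18th: 1417 + 88 = 1505
19th: 1505 + 88 = 1593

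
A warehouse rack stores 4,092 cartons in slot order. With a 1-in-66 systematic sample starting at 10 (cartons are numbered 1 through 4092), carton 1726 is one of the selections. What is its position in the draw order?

27

k = 66
position = (1726 − 10)/66 + 1 = 1716/66 + 1 = 26 + 1 = 27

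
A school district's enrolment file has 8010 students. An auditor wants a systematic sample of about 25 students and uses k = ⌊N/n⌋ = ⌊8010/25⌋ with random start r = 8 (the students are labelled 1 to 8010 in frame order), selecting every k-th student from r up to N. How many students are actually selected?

26

k = ⌊8010/25⌋ = 320
Achieved size = ⌊(8010 − 8)/320⌋ + 1 = ⌊8002/320⌋ + 1 = 25 + 1 = 26
(last selection: 8 + 25×320 = 8008 ≤ 8010; next would be 8328 > 8010)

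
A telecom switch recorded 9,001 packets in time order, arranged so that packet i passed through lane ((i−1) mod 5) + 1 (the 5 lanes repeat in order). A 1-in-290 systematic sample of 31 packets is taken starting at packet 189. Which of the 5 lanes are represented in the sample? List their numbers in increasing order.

4

Consecutive selections differ by k = 290, so their lane numbers differ by 290 mod 5 = 0.
gcd(290, 5) = 5, so the sample visits 5/5 = 1 distinct residues mod 5.
Start 189 is lane 4; the lanes hit are 4.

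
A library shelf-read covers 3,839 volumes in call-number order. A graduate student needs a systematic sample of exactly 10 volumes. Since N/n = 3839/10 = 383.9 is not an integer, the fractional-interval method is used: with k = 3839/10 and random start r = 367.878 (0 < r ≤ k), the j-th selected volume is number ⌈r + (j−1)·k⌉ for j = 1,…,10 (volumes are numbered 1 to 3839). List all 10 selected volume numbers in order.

368, 752, 1136, 1520, 1904, 2288, 2672, 3056, 3440, 3823

j=1: r + 0k = 367.878 → ⌈·⌉ = 368
j=2: r + 1k = 751.778 → ⌈·⌉ = 752
j=3: r + 2k = 1135.678 → ⌈·⌉ = 1136
j=4: r + 3k = 1519.578 → ⌈·⌉ = 1520
j=5: r + 4k = 1903.478 → ⌈·⌉ = 1904
j=6: r + 5k = 2287.378 → ⌈·⌉ = 2288
j=7: r + 6k = 2671.278 → ⌈·⌉ = 2672
j=8: r + 7k = 3055.178 → ⌈·⌉ = 3056
j=9: r + 8k = 3439.078 → ⌈·⌉ = 3440
j=10: r + 9k = 3822.978 → ⌈·⌉ = 3823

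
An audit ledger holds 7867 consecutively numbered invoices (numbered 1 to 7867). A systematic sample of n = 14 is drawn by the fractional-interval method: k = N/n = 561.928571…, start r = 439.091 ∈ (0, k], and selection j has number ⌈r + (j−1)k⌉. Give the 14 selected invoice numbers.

440, 1002, 1563, 2125, 2687, 3249, 3811, 4373, 4935, 5497, 6059, 6621, 7183, 7745

j=1: r + 0k = 439.091 → ⌈·⌉ = 440
j=2: r + 1k = 1001.019571… → ⌈·⌉ = 1002
j=3: r + 2k = 1562.948142… → ⌈·⌉ = 1563
j=4: r + 3k = 2124.876714… → ⌈·⌉ = 2125
j=5: r + 4k = 2686.805285… → ⌈·⌉ = 2687
j=6: r + 5k = 3248.733857… → ⌈·⌉ = 3249
j=7: r + 6k = 3810.662428… → ⌈·⌉ = 3811
j=8: r + 7k = 4372.591 → ⌈·⌉ = 4373
j=9: r + 8k = 4934.519571… → ⌈·⌉ = 4935
j=10: r + 9k = 5496.448142… → ⌈·⌉ = 5497
j=11: r + 10k = 6058.376714… → ⌈·⌉ = 6059
j=12: r + 11k = 6620.305285… → ⌈·⌉ = 6621
j=13: r + 12k = 7182.233857… → ⌈·⌉ = 7183
j=14: r + 13k = 7744.162428… → ⌈·⌉ = 7745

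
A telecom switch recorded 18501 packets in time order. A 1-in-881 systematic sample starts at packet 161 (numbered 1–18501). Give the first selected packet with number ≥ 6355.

k = 881
Steps past start: ⌈(6355 − 161)/881⌉ = ⌈6194/881⌉ = 8
Selected packet: 161 + 8×881 = 7209

7209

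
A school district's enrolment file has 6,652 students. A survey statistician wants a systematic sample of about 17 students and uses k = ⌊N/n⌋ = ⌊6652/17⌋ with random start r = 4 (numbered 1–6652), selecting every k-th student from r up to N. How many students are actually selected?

18

k = ⌊6652/17⌋ = 391
Achieved size = ⌊(6652 − 4)/391⌋ + 1 = ⌊6648/391⌋ + 1 = 17 + 1 = 18
(last selection: 4 + 17×391 = 6651 ≤ 6652; next would be 7042 > 6652)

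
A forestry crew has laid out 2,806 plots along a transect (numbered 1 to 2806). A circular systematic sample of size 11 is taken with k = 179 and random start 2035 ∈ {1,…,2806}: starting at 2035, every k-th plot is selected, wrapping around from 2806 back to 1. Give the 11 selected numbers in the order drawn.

Selection 1: 2035
Selection 2: 2035 + 179 = 2214
Selection 3: 2214 + 179 = 2393
Selection 4: 2393 + 179 = 2572
Selection 5: 2572 + 179 = 2751
Selection 6: 2751 + 179 = 2930 → 2930 − 2806 = 124
Selection 7: 124 + 179 = 303
Selection 8: 303 + 179 = 482
Selection 9: 482 + 179 = 661
Selection 10: 661 + 179 = 840
Selection 11: 840 + 179 = 1019

2035, 2214, 2393, 2572, 2751, 124, 303, 482, 661, 840, 1019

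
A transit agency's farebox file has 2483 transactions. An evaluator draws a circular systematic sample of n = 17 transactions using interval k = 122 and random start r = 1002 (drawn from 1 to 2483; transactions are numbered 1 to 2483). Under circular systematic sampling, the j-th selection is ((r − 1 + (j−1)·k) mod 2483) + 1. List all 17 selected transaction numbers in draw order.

Selection 1: 1002
Selection 2: 1002 + 122 = 1124
Selection 3: 1124 + 122 = 1246
Selection 4: 1246 + 122 = 1368
Selection 5: 1368 + 122 = 1490
Selection 6: 1490 + 122 = 1612
Selection 7: 1612 + 122 = 1734
Selection 8: 1734 + 122 = 1856
Selection 9: 1856 + 122 = 1978
Selection 10: 1978 + 122 = 2100
Selection 11: 2100 + 122 = 2222
Selection 12: 2222 + 122 = 2344
Selection 13: 2344 + 122 = 2466
Selection 14: 2466 + 122 = 2588 → 2588 − 2483 = 105
Selection 15: 105 + 122 = 227
Selection 16: 227 + 122 = 349
Selection 17: 349 + 122 = 471

1002, 1124, 1246, 1368, 1490, 1612, 1734, 1856, 1978, 2100, 2222, 2344, 2466, 105, 227, 349, 471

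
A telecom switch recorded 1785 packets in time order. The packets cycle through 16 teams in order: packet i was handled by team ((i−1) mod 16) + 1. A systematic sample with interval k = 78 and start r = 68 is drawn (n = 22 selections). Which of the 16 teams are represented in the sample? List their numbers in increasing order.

Consecutive selections differ by k = 78, so their team numbers differ by 78 mod 16 = 14.
gcd(78, 16) = 2, so the sample visits 16/2 = 8 distinct residues mod 16.
Start 68 is team 4; the teams hit are 2, 4, 6, 8, 10, 12, 14, 16.

2, 4, 6, 8, 10, 12, 14, 16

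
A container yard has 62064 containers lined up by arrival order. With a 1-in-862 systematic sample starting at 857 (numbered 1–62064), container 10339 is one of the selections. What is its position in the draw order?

12

k = 862
position = (10339 − 857)/862 + 1 = 9482/862 + 1 = 11 + 1 = 12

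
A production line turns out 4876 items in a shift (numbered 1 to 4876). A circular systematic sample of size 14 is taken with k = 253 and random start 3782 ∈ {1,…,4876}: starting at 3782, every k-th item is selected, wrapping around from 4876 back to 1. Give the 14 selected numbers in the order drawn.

Selection 1: 3782
Selection 2: 3782 + 253 = 4035
Selection 3: 4035 + 253 = 4288
Selection 4: 4288 + 253 = 4541
Selection 5: 4541 + 253 = 4794
Selection 6: 4794 + 253 = 5047 → 5047 − 4876 = 171
Selection 7: 171 + 253 = 424
Selection 8: 424 + 253 = 677
Selection 9: 677 + 253 = 930
Selection 10: 930 + 253 = 1183
Selection 11: 1183 + 253 = 1436
Selection 12: 1436 + 253 = 1689
Selection 13: 1689 + 253 = 1942
Selection 14: 1942 + 253 = 2195

3782, 4035, 4288, 4541, 4794, 171, 424, 677, 930, 1183, 1436, 1689, 1942, 2195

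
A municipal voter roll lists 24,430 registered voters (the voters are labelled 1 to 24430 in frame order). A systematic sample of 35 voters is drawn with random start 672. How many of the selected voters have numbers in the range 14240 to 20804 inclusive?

k = 24430/35 = 698
First selection ≥ 14240: 672 + ⌈(14240−672)/698⌉·698 = 672 + 20×698 = 14632
Last selection ≤ 20804: 672 + ⌊(20804−672)/698⌋·698 = 672 + 28×698 = 20216
Count = 28 − 20 + 1 = 9

9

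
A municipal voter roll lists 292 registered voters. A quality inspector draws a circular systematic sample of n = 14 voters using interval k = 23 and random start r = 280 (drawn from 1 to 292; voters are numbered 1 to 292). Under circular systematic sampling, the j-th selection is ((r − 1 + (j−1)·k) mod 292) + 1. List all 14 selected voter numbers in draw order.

280, 11, 34, 57, 80, 103, 126, 149, 172, 195, 218, 241, 264, 287

Selection 1: 280
Selection 2: 280 + 23 = 303 → 303 − 292 = 11
Selection 3: 11 + 23 = 34
Selection 4: 34 + 23 = 57
Selection 5: 57 + 23 = 80
Selection 6: 80 + 23 = 103
Selection 7: 103 + 23 = 126
Selection 8: 126 + 23 = 149
Selection 9: 149 + 23 = 172
Selection 10: 172 + 23 = 195
Selection 11: 195 + 23 = 218
Selection 12: 218 + 23 = 241
Selection 13: 241 + 23 = 264
Selection 14: 264 + 23 = 287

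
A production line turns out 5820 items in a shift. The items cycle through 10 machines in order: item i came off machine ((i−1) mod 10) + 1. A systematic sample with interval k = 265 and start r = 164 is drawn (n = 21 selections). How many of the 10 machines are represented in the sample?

2

Consecutive selections differ by k = 265, so their machine numbers differ by 265 mod 10 = 5.
gcd(265, 10) = 5, so the sample visits 10/5 = 2 distinct residues mod 10.
Start 164 is machine 4; the machines hit are 4, 9.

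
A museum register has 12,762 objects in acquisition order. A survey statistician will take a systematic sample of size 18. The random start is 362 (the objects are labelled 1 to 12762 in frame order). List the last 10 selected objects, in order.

6034, 6743, 7452, 8161, 8870, 9579, 10288, 10997, 11706, 12415

k = N/n = 12762/18 = 709
9th selection = 362 + 8×709 = 6034
10th: 6034 + 709 = 6743
11th: 6743 + 709 = 7452
12th: 7452 + 709 = 8161
13th: 8161 + 709 = 8870
14th: 8870 + 709 = 9579
15th: 9579 + 709 = 10288
16th: 10288 + 709 = 10997
17th: 10997 + 709 = 11706
18th: 11706 + 709 = 12415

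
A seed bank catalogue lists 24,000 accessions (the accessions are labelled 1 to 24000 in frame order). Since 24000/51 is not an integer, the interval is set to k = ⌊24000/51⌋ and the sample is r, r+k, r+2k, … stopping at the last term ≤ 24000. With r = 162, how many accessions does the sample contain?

51

k = ⌊24000/51⌋ = 470
Achieved size = ⌊(24000 − 162)/470⌋ + 1 = ⌊23838/470⌋ + 1 = 50 + 1 = 51
(last selection: 162 + 50×470 = 23662 ≤ 24000; next would be 24132 > 24000)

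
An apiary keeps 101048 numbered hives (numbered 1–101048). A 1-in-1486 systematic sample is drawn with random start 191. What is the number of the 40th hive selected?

k = 1486
40th selection = r + (40−1)·k = 191 + 39×1486 = 191 + 57954 = 58145

58145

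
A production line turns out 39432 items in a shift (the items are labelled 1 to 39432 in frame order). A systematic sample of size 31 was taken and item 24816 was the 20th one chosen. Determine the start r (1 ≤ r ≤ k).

k = 39432/31 = 1272
r = 24816 − (20−1)×1272 = 24816 − 24168 = 648

648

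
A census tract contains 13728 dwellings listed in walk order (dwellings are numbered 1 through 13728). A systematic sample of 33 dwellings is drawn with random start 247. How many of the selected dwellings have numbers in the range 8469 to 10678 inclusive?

k = 13728/33 = 416
First selection ≥ 8469: 247 + ⌈(8469−247)/416⌉·416 = 247 + 20×416 = 8567
Last selection ≤ 10678: 247 + ⌊(10678−247)/416⌋·416 = 247 + 25×416 = 10647
Count = 25 − 20 + 1 = 6

6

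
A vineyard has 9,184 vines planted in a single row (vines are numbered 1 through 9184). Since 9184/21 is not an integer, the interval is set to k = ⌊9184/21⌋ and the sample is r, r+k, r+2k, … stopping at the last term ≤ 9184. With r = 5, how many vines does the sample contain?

22

k = ⌊9184/21⌋ = 437
Achieved size = ⌊(9184 − 5)/437⌋ + 1 = ⌊9179/437⌋ + 1 = 21 + 1 = 22
(last selection: 5 + 21×437 = 9182 ≤ 9184; next would be 9619 > 9184)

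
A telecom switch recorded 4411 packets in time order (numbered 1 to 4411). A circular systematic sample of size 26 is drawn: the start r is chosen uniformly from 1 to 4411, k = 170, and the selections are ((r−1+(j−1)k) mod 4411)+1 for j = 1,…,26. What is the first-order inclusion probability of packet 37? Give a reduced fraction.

26/4411

For each position j, as r ranges over 1…4411 the j-th selection hits every packet exactly once, so packet 37 is selected for exactly 26 of the 4411 starts.
Inclusion probability = 26/4411.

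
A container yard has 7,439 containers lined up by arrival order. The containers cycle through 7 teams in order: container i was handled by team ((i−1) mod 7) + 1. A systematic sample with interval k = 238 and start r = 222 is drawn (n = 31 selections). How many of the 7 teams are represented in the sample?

1

Consecutive selections differ by k = 238, so their team numbers differ by 238 mod 7 = 0.
gcd(238, 7) = 7, so the sample visits 7/7 = 1 distinct residues mod 7.
Start 222 is team 5; the teams hit are 5.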